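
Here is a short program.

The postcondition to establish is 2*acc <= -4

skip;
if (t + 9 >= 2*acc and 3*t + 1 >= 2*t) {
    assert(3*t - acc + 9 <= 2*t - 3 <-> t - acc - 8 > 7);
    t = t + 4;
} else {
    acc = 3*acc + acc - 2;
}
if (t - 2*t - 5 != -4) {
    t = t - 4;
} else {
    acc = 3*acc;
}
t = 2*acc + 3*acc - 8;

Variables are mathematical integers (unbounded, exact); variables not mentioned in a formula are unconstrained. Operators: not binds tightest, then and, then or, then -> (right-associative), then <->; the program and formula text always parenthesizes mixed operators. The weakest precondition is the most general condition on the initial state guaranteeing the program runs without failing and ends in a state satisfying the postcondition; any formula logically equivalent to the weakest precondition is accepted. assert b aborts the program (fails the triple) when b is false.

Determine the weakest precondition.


Working backward. After the program, 2*acc <= -4 must hold.
Before t := 2*acc + 3*acc - 8: 2*acc <= -4
Then branch requires 2*acc <= -4; else branch requires 6*acc <= -4.
Before the if: (t != -1 -> 2*acc <= -4) and ((not (t != -1)) -> 6*acc <= -4)
Then branch requires (t <= acc - 12 <-> t > acc + 15) and (t != -5 -> 2*acc <= -4) and ((not (t != -5)) -> 6*acc <= -4); else branch requires (t != -1 -> 8*acc <= 0) and ((not (t != -1)) -> 24*acc <= 8).
Before the if: ((t >= 2*acc - 9 and t >= -1) -> ((t <= acc - 12 <-> t > acc + 15) and (t != -5 -> 2*acc <= -4) and ((not (t != -5)) -> 6*acc <= -4))) and ((not (t >= 2*acc - 9 and t >= -1)) -> ((t != -1 -> 8*acc <= 0) and ((not (t != -1)) -> 24*acc <= 8)))
Before skip: ((t >= 2*acc - 9 and t >= -1) -> ((t <= acc - 12 <-> t > acc + 15) and (t != -5 -> 2*acc <= -4) and ((not (t != -5)) -> 6*acc <= -4))) and ((not (t >= 2*acc - 9 and t >= -1)) -> ((t != -1 -> 8*acc <= 0) and ((not (t != -1)) -> 24*acc <= 8)))
Answer: WP = ((t >= 2*acc - 9 and t >= -1) -> ((t <= acc - 12 <-> t > acc + 15) and (t != -5 -> 2*acc <= -4) and ((not (t != -5)) -> 6*acc <= -4))) and ((not (t >= 2*acc - 9 and t >= -1)) -> ((t != -1 -> 8*acc <= 0) and ((not (t != -1)) -> 24*acc <= 8)))


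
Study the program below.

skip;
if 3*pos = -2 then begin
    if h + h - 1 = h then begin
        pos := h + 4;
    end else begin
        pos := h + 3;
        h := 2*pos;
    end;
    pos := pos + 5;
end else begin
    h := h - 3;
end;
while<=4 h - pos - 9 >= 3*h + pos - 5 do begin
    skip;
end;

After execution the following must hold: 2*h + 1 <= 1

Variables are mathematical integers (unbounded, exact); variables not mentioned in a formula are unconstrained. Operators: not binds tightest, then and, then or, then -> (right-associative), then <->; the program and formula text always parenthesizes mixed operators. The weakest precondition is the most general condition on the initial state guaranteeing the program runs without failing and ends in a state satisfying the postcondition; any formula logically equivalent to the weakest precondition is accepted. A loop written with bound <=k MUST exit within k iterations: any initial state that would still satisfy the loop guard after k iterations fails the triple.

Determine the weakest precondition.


Working backward. After the program, the postcondition 2*h + 1 <= 1 must hold; in canonical form it is 2*h <= 0.
Before the loop (bound <=4), unroll the exhaustion recursion (WP_0 = exit-now case; WP_j = one more guarded iteration, up to j = 4):
  WP_0: (not (2*h + 2*pos <= -4)) and 2*h <= 0
  WP_1: (2*h + 2*pos <= -4 -> ((not (2*h + 2*pos <= -4)) and 2*h <= 0)) and ((not (2*h + 2*pos <= -4)) -> 2*h <= 0)
  WP_2: (2*h + 2*pos <= -4 -> ((2*h + 2*pos <= -4 -> ((not (2*h + 2*pos <= -4)) and 2*h <= 0)) and ((not (2*h + 2*pos <= -4)) -> 2*h <= 0))) and ((not (2*h + 2*pos <= -4)) -> 2*h <= 0)
  WP_3: (2*h + 2*pos <= -4 -> ((2*h + 2*pos <= -4 -> ((2*h + 2*pos <= -4 -> ((not (2*h + 2*pos <= -4)) and 2*h <= 0)) and ((not (2*h + 2*pos <= -4)) -> 2*h <= 0))) and ((not (2*h + 2*pos <= -4)) -> 2*h <= 0))) and ((not (2*h + 2*pos <= -4)) -> 2*h <= 0)
  WP_4: (2*h + 2*pos <= -4 -> ((2*h + 2*pos <= -4 -> ((2*h + 2*pos <= -4 -> ((2*h + 2*pos <= -4 -> ((not (2*h + 2*pos <= -4)) and 2*h <= 0)) and ((not (2*h + 2*pos <= -4)) -> 2*h <= 0))) and ((not (2*h + 2*pos <= -4)) -> 2*h <= 0))) and ((not (2*h + 2*pos <= -4)) -> 2*h <= 0))) and ((not (2*h + 2*pos <= -4)) -> 2*h <= 0)
So before the loop: (2*h + 2*pos <= -4 -> ((2*h + 2*pos <= -4 -> ((2*h + 2*pos <= -4 -> ((2*h + 2*pos <= -4 -> ((not (2*h + 2*pos <= -4)) and 2*h <= 0)) and ((not (2*h + 2*pos <= -4)) -> 2*h <= 0))) and ((not (2*h + 2*pos <= -4)) -> 2*h <= 0))) and ((not (2*h + 2*pos <= -4)) -> 2*h <= 0))) and ((not (2*h + 2*pos <= -4)) -> 2*h <= 0)
Then branch requires (h = 1 -> ((4*h <= -22 -> ((4*h <= -22 -> ((4*h <= -22 -> ((4*h <= -22 -> ((not (4*h <= -22)) and 2*h <= 0)) and ((not (4*h <= -22)) -> 2*h <= 0))) and ((not (4*h <= -22)) -> 2*h <= 0))) and ((not (4*h <= -22)) -> 2*h <= 0))) and ((not (4*h <= -22)) -> 2*h <= 0))) and ((not (h = 1)) -> ((6*h <= -32 -> ((6*h <= -32 -> ((6*h <= -32 -> ((6*h <= -32 -> ((not (6*h <= -32)) and 4*h <= -12)) and ((not (6*h <= -32)) -> 4*h <= -12))) and ((not (6*h <= -32)) -> 4*h <= -12))) and ((not (6*h <= -32)) -> 4*h <= -12))) and ((not (6*h <= -32)) -> 4*h <= -12))); else branch requires (2*h + 2*pos <= 2 -> ((2*h + 2*pos <= 2 -> ((2*h + 2*pos <= 2 -> ((2*h + 2*pos <= 2 -> ((not (2*h + 2*pos <= 2)) and 2*h <= 6)) and ((not (2*h + 2*pos <= 2)) -> 2*h <= 6))) and ((not (2*h + 2*pos <= 2)) -> 2*h <= 6))) and ((not (2*h + 2*pos <= 2)) -> 2*h <= 6))) and ((not (2*h + 2*pos <= 2)) -> 2*h <= 6).
Before the if: (3*pos = -2 -> ((h = 1 -> ((4*h <= -22 -> ((4*h <= -22 -> ((4*h <= -22 -> ((4*h <= -22 -> ((not (4*h <= -22)) and 2*h <= 0)) and ((not (4*h <= -22)) -> 2*h <= 0))) and ((not (4*h <= -22)) -> 2*h <= 0))) and ((not (4*h <= -22)) -> 2*h <= 0))) and ((not (4*h <= -22)) -> 2*h <= 0))) and ((not (h = 1)) -> ((6*h <= -32 -> ((6*h <= -32 -> ((6*h <= -32 -> ((6*h <= -32 -> ((not (6*h <= -32)) and 4*h <= -12)) and ((not (6*h <= -32)) -> 4*h <= -12))) and ((not (6*h <= -32)) -> 4*h <= -12))) and ((not (6*h <= -32)) -> 4*h <= -12))) and ((not (6*h <= -32)) -> 4*h <= -12))))) and ((not (3*pos = -2)) -> ((2*h + 2*pos <= 2 -> ((2*h + 2*pos <= 2 -> ((2*h + 2*pos <= 2 -> ((2*h + 2*pos <= 2 -> ((not (2*h + 2*pos <= 2)) and 2*h <= 6)) and ((not (2*h + 2*pos <= 2)) -> 2*h <= 6))) and ((not (2*h + 2*pos <= 2)) -> 2*h <= 6))) and ((not (2*h + 2*pos <= 2)) -> 2*h <= 6))) and ((not (2*h + 2*pos <= 2)) -> 2*h <= 6)))
Before skip: (3*pos = -2 -> ((h = 1 -> ((4*h <= -22 -> ((4*h <= -22 -> ((4*h <= -22 -> ((4*h <= -22 -> ((not (4*h <= -22)) and 2*h <= 0)) and ((not (4*h <= -22)) -> 2*h <= 0))) and ((not (4*h <= -22)) -> 2*h <= 0))) and ((not (4*h <= -22)) -> 2*h <= 0))) and ((not (4*h <= -22)) -> 2*h <= 0))) and ((not (h = 1)) -> ((6*h <= -32 -> ((6*h <= -32 -> ((6*h <= -32 -> ((6*h <= -32 -> ((not (6*h <= -32)) and 4*h <= -12)) and ((not (6*h <= -32)) -> 4*h <= -12))) and ((not (6*h <= -32)) -> 4*h <= -12))) and ((not (6*h <= -32)) -> 4*h <= -12))) and ((not (6*h <= -32)) -> 4*h <= -12))))) and ((not (3*pos = -2)) -> ((2*h + 2*pos <= 2 -> ((2*h + 2*pos <= 2 -> ((2*h + 2*pos <= 2 -> ((2*h + 2*pos <= 2 -> ((not (2*h + 2*pos <= 2)) and 2*h <= 6)) and ((not (2*h + 2*pos <= 2)) -> 2*h <= 6))) and ((not (2*h + 2*pos <= 2)) -> 2*h <= 6))) and ((not (2*h + 2*pos <= 2)) -> 2*h <= 6))) and ((not (2*h + 2*pos <= 2)) -> 2*h <= 6)))
Answer: WP = (3*pos = -2 -> ((h = 1 -> ((4*h <= -22 -> ((4*h <= -22 -> ((4*h <= -22 -> ((4*h <= -22 -> ((not (4*h <= -22)) and 2*h <= 0)) and ((not (4*h <= -22)) -> 2*h <= 0))) and ((not (4*h <= -22)) -> 2*h <= 0))) and ((not (4*h <= -22)) -> 2*h <= 0))) and ((not (4*h <= -22)) -> 2*h <= 0))) and ((not (h = 1)) -> ((6*h <= -32 -> ((6*h <= -32 -> ((6*h <= -32 -> ((6*h <= -32 -> ((not (6*h <= -32)) and 4*h <= -12)) and ((not (6*h <= -32)) -> 4*h <= -12))) and ((not (6*h <= -32)) -> 4*h <= -12))) and ((not (6*h <= -32)) -> 4*h <= -12))) and ((not (6*h <= -32)) -> 4*h <= -12))))) and ((not (3*pos = -2)) -> ((2*h + 2*pos <= 2 -> ((2*h + 2*pos <= 2 -> ((2*h + 2*pos <= 2 -> ((2*h + 2*pos <= 2 -> ((not (2*h + 2*pos <= 2)) and 2*h <= 6)) and ((not (2*h + 2*pos <= 2)) -> 2*h <= 6))) and ((not (2*h + 2*pos <= 2)) -> 2*h <= 6))) and ((not (2*h + 2*pos <= 2)) -> 2*h <= 6))) and ((not (2*h + 2*pos <= 2)) -> 2*h <= 6)))


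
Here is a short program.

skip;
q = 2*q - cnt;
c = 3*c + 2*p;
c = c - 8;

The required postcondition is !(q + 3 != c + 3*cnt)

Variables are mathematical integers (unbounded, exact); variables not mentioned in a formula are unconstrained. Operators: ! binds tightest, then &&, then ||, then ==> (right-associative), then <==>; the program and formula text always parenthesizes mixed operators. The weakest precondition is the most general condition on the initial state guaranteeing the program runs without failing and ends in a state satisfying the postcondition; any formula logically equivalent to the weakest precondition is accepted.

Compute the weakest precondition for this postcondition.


Working backward. After the program, the postcondition !(q + 3 != c + 3*cnt) must hold; in canonical form it is !(q != c + 3*cnt - 3).
Before c := c - 8: !(q != c + 3*cnt - 11)
Before c := 3*c + 2*p: !(q != 3*c + 3*cnt + 2*p - 11)
Before q := 2*q - cnt: !(2*q != 3*c + 4*cnt + 2*p - 11)
Before skip: !(2*q != 3*c + 4*cnt + 2*p - 11)
Answer: WP = !(2*q != 3*c + 4*cnt + 2*p - 11)


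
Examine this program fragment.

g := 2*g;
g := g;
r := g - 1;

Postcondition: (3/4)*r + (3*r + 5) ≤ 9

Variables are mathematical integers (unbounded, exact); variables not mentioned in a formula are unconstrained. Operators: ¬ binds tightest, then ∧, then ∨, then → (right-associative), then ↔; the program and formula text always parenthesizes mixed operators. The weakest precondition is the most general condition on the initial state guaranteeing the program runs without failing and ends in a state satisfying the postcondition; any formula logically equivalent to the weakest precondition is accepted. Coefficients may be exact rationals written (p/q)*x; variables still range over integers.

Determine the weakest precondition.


Working backward. After the program, the postcondition (3/4)*r + (3*r + 5) ≤ 9 must hold; in canonical form it is (15/4)*r ≤ 4.
Before r := g - 1: (15/4)*g ≤ 31/4
Before g := g: (15/4)*g ≤ 31/4
Before g := 2*g: (15/2)*g ≤ 31/4
Answer: WP = (15/2)*g ≤ 31/4


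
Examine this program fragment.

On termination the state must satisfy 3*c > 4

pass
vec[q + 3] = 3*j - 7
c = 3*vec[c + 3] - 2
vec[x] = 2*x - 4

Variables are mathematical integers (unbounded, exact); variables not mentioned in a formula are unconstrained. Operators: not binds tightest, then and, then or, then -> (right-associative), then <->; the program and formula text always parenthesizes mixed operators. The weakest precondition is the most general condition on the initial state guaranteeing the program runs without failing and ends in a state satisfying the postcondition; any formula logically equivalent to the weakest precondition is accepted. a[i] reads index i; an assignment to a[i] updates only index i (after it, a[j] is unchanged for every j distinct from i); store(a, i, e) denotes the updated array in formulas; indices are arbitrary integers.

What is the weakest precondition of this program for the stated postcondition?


Working backward. After the program, 3*c > 4 must hold.
Before vec[x] := 2*x - 4: 3*c > 4
Before c := 3*vec[c + 3] - 2: 9*vec[c + 3] > 10
Before vec[q + 3] := 3*j - 7: 9*store(vec, q + 3, 3*j - 7)[c + 3] > 10
Before skip: 9*store(vec, q + 3, 3*j - 7)[c + 3] > 10
Answer: WP = 9*store(vec, q + 3, 3*j - 7)[c + 3] > 10


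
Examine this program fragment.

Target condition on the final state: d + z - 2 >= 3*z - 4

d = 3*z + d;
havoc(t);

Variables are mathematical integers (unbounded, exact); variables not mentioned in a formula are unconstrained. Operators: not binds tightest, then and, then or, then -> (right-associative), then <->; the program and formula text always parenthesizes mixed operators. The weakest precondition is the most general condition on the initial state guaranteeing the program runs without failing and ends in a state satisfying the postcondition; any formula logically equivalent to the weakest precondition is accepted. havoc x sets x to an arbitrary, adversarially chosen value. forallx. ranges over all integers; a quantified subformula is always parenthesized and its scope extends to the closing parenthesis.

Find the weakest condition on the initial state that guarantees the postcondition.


Working backward. After the program, the postcondition d + z - 2 >= 3*z - 4 must hold; in canonical form it is d >= 2*z - 2.
Before havoc t: d >= 2*z - 2
Before d := 3*z + d: d + z >= -2
Answer: WP = d + z >= -2


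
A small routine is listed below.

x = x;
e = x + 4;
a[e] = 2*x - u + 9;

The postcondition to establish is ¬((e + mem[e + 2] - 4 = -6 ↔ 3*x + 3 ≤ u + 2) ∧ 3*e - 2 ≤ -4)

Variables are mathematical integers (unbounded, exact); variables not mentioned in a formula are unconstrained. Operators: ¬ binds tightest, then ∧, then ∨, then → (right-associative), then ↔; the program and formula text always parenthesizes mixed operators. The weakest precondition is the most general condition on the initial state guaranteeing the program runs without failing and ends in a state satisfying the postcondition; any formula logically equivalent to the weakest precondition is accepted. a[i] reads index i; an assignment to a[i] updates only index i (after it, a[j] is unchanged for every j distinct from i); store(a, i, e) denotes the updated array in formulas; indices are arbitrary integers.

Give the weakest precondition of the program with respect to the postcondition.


Working backward. After the program, the postcondition ¬((e + mem[e + 2] - 4 = -6 ↔ 3*x + 3 ≤ u + 2) ∧ 3*e - 2 ≤ -4) must hold; in canonical form it is ¬((mem[e + 2] + e = -2 ↔ 3*x ≤ u - 1) ∧ 3*e ≤ -2).
Before a[e] := 2*x - u + 9: ¬((mem[e + 2] + e = -2 ↔ 3*x ≤ u - 1) ∧ 3*e ≤ -2)
Before e := x + 4: ¬((mem[x + 6] + x = -6 ↔ 3*x ≤ u - 1) ∧ 3*x ≤ -14)
Before x := x: ¬((mem[x + 6] + x = -6 ↔ 3*x ≤ u - 1) ∧ 3*x ≤ -14)
Answer: WP = ¬((mem[x + 6] + x = -6 ↔ 3*x ≤ u - 1) ∧ 3*x ≤ -14)


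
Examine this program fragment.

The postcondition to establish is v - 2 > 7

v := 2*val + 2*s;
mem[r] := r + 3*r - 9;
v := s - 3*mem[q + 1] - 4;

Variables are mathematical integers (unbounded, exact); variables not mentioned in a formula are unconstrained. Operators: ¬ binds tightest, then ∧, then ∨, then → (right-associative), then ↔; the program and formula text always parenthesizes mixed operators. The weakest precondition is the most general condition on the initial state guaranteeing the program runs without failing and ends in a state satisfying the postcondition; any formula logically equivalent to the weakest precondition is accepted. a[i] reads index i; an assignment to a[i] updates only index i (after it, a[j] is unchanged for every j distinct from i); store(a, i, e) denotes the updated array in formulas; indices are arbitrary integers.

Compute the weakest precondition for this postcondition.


Working backward. After the program, the postcondition v - 2 > 7 must hold; in canonical form it is v > 9.
Before v := s - 3*mem[q + 1] - 4: s > 3*mem[q + 1] + 13
Before mem[r] := r + 3*r - 9: s > 3*store(mem, r, 4*r - 9)[q + 1] + 13
Before v := 2*val + 2*s: s > 3*store(mem, r, 4*r - 9)[q + 1] + 13
Answer: WP = s > 3*store(mem, r, 4*r - 9)[q + 1] + 13


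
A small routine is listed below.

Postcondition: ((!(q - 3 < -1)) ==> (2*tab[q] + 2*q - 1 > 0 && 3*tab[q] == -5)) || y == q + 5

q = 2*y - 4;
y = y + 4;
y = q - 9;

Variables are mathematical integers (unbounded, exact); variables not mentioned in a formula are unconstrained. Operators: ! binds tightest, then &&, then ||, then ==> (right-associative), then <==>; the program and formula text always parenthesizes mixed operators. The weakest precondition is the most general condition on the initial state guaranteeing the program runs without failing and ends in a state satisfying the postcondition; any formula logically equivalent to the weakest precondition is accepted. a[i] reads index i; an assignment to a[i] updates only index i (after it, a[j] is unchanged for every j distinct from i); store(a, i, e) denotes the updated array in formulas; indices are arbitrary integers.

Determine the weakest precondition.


Working backward. After the program, the postcondition ((!(q - 3 < -1)) ==> (2*tab[q] + 2*q - 1 > 0 && 3*tab[q] == -5)) || y == q + 5 must hold; in canonical form it is ((!(q < 2)) ==> (2*tab[q] + 2*q > 1 && 3*tab[q] == -5)) || y == q + 5.
Before y := q - 9: (!(q < 2)) ==> (2*tab[q] + 2*q > 1 && 3*tab[q] == -5)
Before y := y + 4: (!(q < 2)) ==> (2*tab[q] + 2*q > 1 && 3*tab[q] == -5)
Before q := 2*y - 4: (!(2*y < 6)) ==> (2*tab[2*y - 4] + 4*y > 9 && 3*tab[2*y - 4] == -5)
Answer: WP = (!(2*y < 6)) ==> (2*tab[2*y - 4] + 4*y > 9 && 3*tab[2*y - 4] == -5)


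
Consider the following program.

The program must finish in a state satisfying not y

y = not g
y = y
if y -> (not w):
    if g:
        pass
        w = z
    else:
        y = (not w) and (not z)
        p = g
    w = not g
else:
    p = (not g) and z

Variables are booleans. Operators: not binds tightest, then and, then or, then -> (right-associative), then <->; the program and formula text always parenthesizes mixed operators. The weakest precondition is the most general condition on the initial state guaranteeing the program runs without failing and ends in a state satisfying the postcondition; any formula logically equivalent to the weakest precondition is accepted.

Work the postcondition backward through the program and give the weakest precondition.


Working backward. After the program, not y must hold.
Then branch requires (g -> (not y)) and ((not g) -> (not ((not w) and (not z)))); else branch requires not y.
Before the if: ((y -> (not w)) -> ((g -> (not y)) and ((not g) -> (not ((not w) and (not z)))))) and ((not (y -> (not w))) -> (not y))
Before y := y: ((y -> (not w)) -> ((g -> (not y)) and ((not g) -> (not ((not w) and (not z)))))) and ((not (y -> (not w))) -> (not y))
Before y := not g: (((not g) -> (not w)) -> ((not g) -> (not ((not w) and (not z))))) and ((not ((not g) -> (not w))) -> g)
Answer: WP = (((not g) -> (not w)) -> ((not g) -> (not ((not w) and (not z))))) and ((not ((not g) -> (not w))) -> g)


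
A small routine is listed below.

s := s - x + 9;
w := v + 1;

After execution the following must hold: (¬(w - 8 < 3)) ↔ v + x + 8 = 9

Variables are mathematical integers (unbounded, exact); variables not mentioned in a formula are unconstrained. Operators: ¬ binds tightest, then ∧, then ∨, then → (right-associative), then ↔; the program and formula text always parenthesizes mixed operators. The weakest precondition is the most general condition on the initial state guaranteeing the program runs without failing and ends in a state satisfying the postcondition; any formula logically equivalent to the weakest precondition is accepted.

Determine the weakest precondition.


Working backward. After the program, the postcondition (¬(w - 8 < 3)) ↔ v + x + 8 = 9 must hold; in canonical form it is (¬(w < 11)) ↔ v + x = 1.
Before w := v + 1: (¬(v < 10)) ↔ v + x = 1
Before s := s - x + 9: (¬(v < 10)) ↔ v + x = 1
Answer: WP = (¬(v < 10)) ↔ v + x = 1


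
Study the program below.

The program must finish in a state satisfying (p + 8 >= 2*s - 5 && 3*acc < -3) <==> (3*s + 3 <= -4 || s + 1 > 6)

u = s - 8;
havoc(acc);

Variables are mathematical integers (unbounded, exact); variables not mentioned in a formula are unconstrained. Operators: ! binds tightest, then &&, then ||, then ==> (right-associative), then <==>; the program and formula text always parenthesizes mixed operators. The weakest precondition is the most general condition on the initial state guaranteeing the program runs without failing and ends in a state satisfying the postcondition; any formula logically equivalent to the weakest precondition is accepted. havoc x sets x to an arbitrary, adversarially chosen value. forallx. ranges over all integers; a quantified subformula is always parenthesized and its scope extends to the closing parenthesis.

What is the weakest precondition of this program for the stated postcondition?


Working backward. After the program, the postcondition (p + 8 >= 2*s - 5 && 3*acc < -3) <==> (3*s + 3 <= -4 || s + 1 > 6) must hold; in canonical form it is (p >= 2*s - 13 && 3*acc < -3) <==> (3*s <= -7 || s > 5).
Before havoc acc: forall acc_1. ((p >= 2*s - 13 && 3*acc_1 < -3) <==> (3*s <= -7 || s > 5))
Before u := s - 8: forall acc_1. ((p >= 2*s - 13 && 3*acc_1 < -3) <==> (3*s <= -7 || s > 5))
Answer: WP = forall acc_1. ((p >= 2*s - 13 && 3*acc_1 < -3) <==> (3*s <= -7 || s > 5))


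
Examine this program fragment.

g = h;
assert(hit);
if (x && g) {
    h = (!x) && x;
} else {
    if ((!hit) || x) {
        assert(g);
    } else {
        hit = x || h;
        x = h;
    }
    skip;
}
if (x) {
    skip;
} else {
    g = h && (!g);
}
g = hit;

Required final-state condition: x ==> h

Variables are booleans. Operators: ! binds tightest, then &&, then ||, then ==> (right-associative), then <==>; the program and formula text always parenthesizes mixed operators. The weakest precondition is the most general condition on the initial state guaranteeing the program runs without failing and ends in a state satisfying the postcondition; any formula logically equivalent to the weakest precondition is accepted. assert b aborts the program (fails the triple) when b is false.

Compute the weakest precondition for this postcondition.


Working backward. After the program, x ==> h must hold.
Before g := hit: x ==> h
Then branch requires x ==> h; else branch requires x ==> h.
Before the if: (x ==> (x ==> h)) && ((!x) ==> (x ==> h))
Then branch requires x ==> (!x); else branch requires ((!hit) || x) ==> (g && (x ==> (x ==> h)) && ((!x) ==> (x ==> h))).
Before the if: ((x && g) ==> (x ==> (!x))) && ((!(x && g)) ==> (((!hit) || x) ==> (g && (x ==> (x ==> h)) && ((!x) ==> (x ==> h)))))
Before assert hit: hit && ((x && g) ==> (x ==> (!x))) && ((!(x && g)) ==> (((!hit) || x) ==> (g && (x ==> (x ==> h)) && ((!x) ==> (x ==> h)))))
Before g := h: hit && ((x && h) ==> (x ==> (!x))) && ((!(x && h)) ==> (((!hit) || x) ==> (h && (x ==> (x ==> h)) && ((!x) ==> (x ==> h)))))
Answer: WP = hit && ((x && h) ==> (x ==> (!x))) && ((!(x && h)) ==> (((!hit) || x) ==> (h && (x ==> (x ==> h)) && ((!x) ==> (x ==> h)))))


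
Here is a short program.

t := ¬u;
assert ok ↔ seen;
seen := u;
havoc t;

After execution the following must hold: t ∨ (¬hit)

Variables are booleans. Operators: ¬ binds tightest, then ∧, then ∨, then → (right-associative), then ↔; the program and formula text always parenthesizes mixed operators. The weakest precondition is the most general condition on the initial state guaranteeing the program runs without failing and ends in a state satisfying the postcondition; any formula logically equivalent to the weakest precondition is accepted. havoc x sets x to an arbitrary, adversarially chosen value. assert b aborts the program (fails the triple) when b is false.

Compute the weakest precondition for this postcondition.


Working backward. After the program, t ∨ (¬hit) must hold.
Before havoc t: ¬hit
Before seen := u: ¬hit
Before assert ok ↔ seen: (ok ↔ seen) ∧ (¬hit)
Before t := ¬u: (ok ↔ seen) ∧ (¬hit)
Answer: WP = (ok ↔ seen) ∧ (¬hit)


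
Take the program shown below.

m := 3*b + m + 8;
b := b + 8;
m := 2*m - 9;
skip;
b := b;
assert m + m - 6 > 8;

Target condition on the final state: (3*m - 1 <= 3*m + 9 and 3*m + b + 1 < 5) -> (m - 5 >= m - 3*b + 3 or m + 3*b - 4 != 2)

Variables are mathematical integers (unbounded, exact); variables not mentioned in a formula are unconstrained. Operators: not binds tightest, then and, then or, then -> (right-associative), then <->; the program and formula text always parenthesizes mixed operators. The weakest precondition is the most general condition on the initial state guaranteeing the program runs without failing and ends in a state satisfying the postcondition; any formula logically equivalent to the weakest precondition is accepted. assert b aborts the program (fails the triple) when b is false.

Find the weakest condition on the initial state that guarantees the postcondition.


Working backward. After the program, the postcondition (3*m - 1 <= 3*m + 9 and 3*m + b + 1 < 5) -> (m - 5 >= m - 3*b + 3 or m + 3*b - 4 != 2) must hold; in canonical form it is b + 3*m < 4 -> (3*b >= 8 or 3*b + m != 6).
Before assert m + m - 6 > 8: 2*m > 14 and (b + 3*m < 4 -> (3*b >= 8 or 3*b + m != 6))
Before b := b: 2*m > 14 and (b + 3*m < 4 -> (3*b >= 8 or 3*b + m != 6))
Before skip: 2*m > 14 and (b + 3*m < 4 -> (3*b >= 8 or 3*b + m != 6))
Before m := 2*m - 9: 4*m > 32 and (b + 6*m < 31 -> (3*b >= 8 or 3*b + 2*m != 15))
Before b := b + 8: 4*m > 32 and (b + 6*m < 23 -> (3*b >= -16 or 3*b + 2*m != -9))
Before m := 3*b + m + 8: 12*b + 4*m > 0 and (19*b + 6*m < -25 -> (3*b >= -16 or 9*b + 2*m != -25))
Answer: WP = 12*b + 4*m > 0 and (19*b + 6*m < -25 -> (3*b >= -16 or 9*b + 2*m != -25))


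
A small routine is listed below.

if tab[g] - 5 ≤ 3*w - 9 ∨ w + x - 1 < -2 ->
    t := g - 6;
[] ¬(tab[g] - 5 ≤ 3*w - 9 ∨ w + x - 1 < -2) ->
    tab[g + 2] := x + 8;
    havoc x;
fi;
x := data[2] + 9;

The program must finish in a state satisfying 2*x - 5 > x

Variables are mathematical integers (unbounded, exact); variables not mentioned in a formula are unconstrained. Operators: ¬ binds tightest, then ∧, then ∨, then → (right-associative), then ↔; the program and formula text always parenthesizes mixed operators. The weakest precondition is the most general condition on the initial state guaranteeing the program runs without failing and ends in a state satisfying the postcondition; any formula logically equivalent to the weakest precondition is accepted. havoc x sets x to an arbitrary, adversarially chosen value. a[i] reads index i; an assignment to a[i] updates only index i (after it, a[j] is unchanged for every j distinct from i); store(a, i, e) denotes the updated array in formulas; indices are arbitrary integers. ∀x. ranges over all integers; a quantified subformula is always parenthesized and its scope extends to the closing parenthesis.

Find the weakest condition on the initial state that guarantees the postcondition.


Working backward. After the program, the postcondition 2*x - 5 > x must hold; in canonical form it is x > 5.
Before x := data[2] + 9: data[2] > -4
Then branch requires data[2] > -4; else branch requires data[2] > -4.
Before the if: ((tab[g] ≤ 3*w - 4 ∨ w + x < -1) → data[2] > -4) ∧ ((¬(tab[g] ≤ 3*w - 4 ∨ w + x < -1)) → data[2] > -4)
Answer: WP = ((tab[g] ≤ 3*w - 4 ∨ w + x < -1) → data[2] > -4) ∧ ((¬(tab[g] ≤ 3*w - 4 ∨ w + x < -1)) → data[2] > -4)


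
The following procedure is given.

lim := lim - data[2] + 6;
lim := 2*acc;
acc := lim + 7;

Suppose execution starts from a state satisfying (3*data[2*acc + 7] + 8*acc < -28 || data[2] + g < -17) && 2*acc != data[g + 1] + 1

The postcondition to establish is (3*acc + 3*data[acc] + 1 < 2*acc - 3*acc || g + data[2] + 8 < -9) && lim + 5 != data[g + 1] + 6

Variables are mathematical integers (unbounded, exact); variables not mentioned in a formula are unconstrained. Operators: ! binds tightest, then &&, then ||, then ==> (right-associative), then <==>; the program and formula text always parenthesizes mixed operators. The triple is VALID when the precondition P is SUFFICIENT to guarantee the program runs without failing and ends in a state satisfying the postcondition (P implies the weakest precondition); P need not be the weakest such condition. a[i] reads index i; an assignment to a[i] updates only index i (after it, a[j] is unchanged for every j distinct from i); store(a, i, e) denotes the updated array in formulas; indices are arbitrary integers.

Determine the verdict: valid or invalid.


Working backward. After the program, the postcondition (3*acc + 3*data[acc] + 1 < 2*acc - 3*acc || g + data[2] + 8 < -9) && lim + 5 != data[g + 1] + 6 must hold; in canonical form it is (3*data[acc] + 4*acc < -1 || data[2] + g < -17) && lim != data[g + 1] + 1.
Before acc := lim + 7: (3*data[lim + 7] + 4*lim < -29 || data[2] + g < -17) && lim != data[g + 1] + 1
Before lim := 2*acc: (3*data[2*acc + 7] + 8*acc < -29 || data[2] + g < -17) && 2*acc != data[g + 1] + 1
Before lim := lim - data[2] + 6: (3*data[2*acc + 7] + 8*acc < -29 || data[2] + g < -17) && 2*acc != data[g + 1] + 1
The weakest precondition is (3*data[2*acc + 7] + 8*acc < -29 || data[2] + g < -17) && 2*acc != data[g + 1] + 1.
Check whether (3*data[2*acc + 7] + 8*acc < -28 || data[2] + g < -17) && 2*acc != data[g + 1] + 1 implies it.
Countermodel: at the initial state acc = -1, data = {[1] = 0, [2] = 7040, [5] = -7, elsewhere -7}, g = 0, the precondition holds but the weakest precondition fails.
Answer: invalid


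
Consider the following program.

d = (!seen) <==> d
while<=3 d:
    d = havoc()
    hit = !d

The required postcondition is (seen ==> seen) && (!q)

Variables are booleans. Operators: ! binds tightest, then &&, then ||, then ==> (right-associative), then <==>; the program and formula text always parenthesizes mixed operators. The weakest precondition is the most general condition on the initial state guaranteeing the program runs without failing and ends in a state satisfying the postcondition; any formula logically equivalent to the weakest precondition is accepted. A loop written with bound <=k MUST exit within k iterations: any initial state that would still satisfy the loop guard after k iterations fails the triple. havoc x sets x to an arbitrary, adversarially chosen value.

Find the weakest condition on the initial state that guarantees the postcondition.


Working backward. After the program, the postcondition (seen ==> seen) && (!q) must hold; in canonical form it is !q.
Before the loop (bound <=3), unroll the exhaustion recursion (WP_0 = exit-now case; WP_j = one more guarded iteration, up to j = 3):
  WP_0: (!d) && (!q)
  WP_1: (!d) && ((!d) ==> (!q))
  WP_2: (!d) && ((!d) ==> (!q))
  WP_3: (!d) && ((!d) ==> (!q))
So before the loop: (!d) && ((!d) ==> (!q))
Before d := (!seen) <==> d: (!((!seen) <==> d)) && ((!((!seen) <==> d)) ==> (!q))
Answer: WP = (!((!seen) <==> d)) && ((!((!seen) <==> d)) ==> (!q))


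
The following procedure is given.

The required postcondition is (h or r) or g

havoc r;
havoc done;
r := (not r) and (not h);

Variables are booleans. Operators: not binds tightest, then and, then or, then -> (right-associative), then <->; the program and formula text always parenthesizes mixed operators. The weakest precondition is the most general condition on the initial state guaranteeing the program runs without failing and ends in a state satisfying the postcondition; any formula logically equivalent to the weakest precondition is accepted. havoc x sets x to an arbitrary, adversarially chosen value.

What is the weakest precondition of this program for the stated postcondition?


Working backward. After the program, the postcondition (h or r) or g must hold; in canonical form it is h or r or g.
Before r := (not r) and (not h): h or ((not r) and (not h)) or g
Before havoc done: h or ((not r) and (not h)) or g
Before havoc r: h or g
Answer: WP = h or g


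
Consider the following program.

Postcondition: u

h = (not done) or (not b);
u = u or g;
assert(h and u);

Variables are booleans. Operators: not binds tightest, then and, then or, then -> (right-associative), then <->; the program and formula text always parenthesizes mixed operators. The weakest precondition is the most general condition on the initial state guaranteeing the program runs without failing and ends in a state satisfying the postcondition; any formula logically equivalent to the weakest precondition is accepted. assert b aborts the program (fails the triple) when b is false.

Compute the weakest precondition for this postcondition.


Working backward. After the program, u must hold.
Before assert h and u: h and u
Before u := u or g: h and (u or g)
Before h := (not done) or (not b): ((not done) or (not b)) and (u or g)
Answer: WP = ((not done) or (not b)) and (u or g)


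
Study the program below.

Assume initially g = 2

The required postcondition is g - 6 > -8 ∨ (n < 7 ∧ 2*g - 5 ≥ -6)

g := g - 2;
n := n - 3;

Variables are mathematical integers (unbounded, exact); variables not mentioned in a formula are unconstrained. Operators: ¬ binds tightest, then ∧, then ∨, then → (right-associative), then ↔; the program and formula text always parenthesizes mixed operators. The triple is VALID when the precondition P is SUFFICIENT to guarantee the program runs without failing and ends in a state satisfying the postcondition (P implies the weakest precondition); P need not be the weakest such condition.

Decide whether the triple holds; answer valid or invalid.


Working backward. After the program, the postcondition g - 6 > -8 ∨ (n < 7 ∧ 2*g - 5 ≥ -6) must hold; in canonical form it is g > -2 ∨ (n < 7 ∧ 2*g ≥ -1).
Before n := n - 3: g > -2 ∨ (n < 10 ∧ 2*g ≥ -1)
Before g := g - 2: g > 0 ∨ (n < 10 ∧ 2*g ≥ 3)
The weakest precondition is g > 0 ∨ (n < 10 ∧ 2*g ≥ 3).
Check whether g = 2 implies it.
Every state satisfying the precondition satisfies the weakest precondition: the implication holds.
Answer: valid


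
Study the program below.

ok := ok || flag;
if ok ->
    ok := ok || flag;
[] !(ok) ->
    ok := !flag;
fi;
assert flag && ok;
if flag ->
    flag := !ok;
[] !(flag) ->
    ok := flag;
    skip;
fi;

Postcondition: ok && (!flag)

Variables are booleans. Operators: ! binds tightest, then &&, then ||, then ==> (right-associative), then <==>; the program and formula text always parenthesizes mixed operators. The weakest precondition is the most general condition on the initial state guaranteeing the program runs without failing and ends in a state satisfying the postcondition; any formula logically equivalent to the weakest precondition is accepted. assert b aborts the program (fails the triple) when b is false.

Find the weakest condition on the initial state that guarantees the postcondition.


Working backward. After the program, ok && (!flag) must hold.
Then branch requires ok; else branch requires false.
Before the if: (flag ==> ok) && flag
Before assert flag && ok: flag && ok && (flag ==> ok)
Then branch requires flag && (ok || flag) && (flag ==> (ok || flag)); else branch requires false.
Before the if: (ok ==> (flag && (ok || flag) && (flag ==> (ok || flag)))) && ok
Before ok := ok || flag: ((ok || flag) ==> (flag && (ok || flag) && (flag ==> (ok || flag)))) && (ok || flag)
Answer: WP = ((ok || flag) ==> (flag && (ok || flag) && (flag ==> (ok || flag)))) && (ok || flag)


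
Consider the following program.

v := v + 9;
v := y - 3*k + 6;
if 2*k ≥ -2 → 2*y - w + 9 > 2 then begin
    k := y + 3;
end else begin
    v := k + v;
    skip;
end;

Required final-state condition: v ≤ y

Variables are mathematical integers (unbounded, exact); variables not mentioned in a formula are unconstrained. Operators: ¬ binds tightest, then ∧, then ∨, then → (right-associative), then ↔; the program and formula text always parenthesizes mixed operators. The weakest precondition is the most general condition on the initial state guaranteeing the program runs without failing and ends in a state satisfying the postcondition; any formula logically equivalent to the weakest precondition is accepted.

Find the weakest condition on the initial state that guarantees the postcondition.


Working backward. After the program, v ≤ y must hold.
Then branch requires v ≤ y; else branch requires k + v ≤ y.
Before the if: ((2*k ≥ -2 → 2*y > w - 7) → v ≤ y) ∧ ((¬(2*k ≥ -2 → 2*y > w - 7)) → k + v ≤ y)
Before v := y - 3*k + 6: ((2*k ≥ -2 → 2*y > w - 7) → 3*k ≥ 6) ∧ ((¬(2*k ≥ -2 → 2*y > w - 7)) → 2*k ≥ 6)
Before v := v + 9: ((2*k ≥ -2 → 2*y > w - 7) → 3*k ≥ 6) ∧ ((¬(2*k ≥ -2 → 2*y > w - 7)) → 2*k ≥ 6)
Answer: WP = ((2*k ≥ -2 → 2*y > w - 7) → 3*k ≥ 6) ∧ ((¬(2*k ≥ -2 → 2*y > w - 7)) → 2*k ≥ 6)


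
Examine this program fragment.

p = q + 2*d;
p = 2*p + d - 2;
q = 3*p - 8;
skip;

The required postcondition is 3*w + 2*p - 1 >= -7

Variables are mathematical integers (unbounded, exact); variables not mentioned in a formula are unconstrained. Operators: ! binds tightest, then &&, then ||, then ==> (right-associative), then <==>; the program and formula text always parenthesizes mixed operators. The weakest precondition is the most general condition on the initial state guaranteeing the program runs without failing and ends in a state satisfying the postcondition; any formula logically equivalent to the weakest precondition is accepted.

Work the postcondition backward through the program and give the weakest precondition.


Working backward. After the program, the postcondition 3*w + 2*p - 1 >= -7 must hold; in canonical form it is 2*p + 3*w >= -6.
Before skip: 2*p + 3*w >= -6
Before q := 3*p - 8: 2*p + 3*w >= -6
Before p := 2*p + d - 2: 2*d + 4*p + 3*w >= -2
Before p := q + 2*d: 10*d + 4*q + 3*w >= -2
Answer: WP = 10*d + 4*q + 3*w >= -2


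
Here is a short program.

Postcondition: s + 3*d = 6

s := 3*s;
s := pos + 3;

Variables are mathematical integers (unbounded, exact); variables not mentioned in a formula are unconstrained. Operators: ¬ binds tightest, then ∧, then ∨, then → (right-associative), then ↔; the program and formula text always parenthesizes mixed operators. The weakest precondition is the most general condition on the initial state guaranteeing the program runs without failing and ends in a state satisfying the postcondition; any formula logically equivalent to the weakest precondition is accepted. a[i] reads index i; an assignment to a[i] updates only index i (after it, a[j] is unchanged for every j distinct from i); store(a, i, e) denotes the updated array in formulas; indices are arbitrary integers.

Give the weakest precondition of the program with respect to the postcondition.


Working backward. After the program, the postcondition s + 3*d = 6 must hold; in canonical form it is 3*d + s = 6.
Before s := pos + 3: 3*d + pos = 3
Before s := 3*s: 3*d + pos = 3
Answer: WP = 3*d + pos = 3


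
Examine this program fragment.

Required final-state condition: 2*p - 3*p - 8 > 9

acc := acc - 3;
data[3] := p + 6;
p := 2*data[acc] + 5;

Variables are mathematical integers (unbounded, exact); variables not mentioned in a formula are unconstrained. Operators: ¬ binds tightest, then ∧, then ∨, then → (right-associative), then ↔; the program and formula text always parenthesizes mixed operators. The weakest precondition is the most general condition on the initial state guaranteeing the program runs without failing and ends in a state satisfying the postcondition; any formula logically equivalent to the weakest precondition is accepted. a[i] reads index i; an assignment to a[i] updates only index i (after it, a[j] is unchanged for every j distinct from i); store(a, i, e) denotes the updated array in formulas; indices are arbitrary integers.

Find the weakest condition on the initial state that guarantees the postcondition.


Working backward. After the program, the postcondition 2*p - 3*p - 8 > 9 must hold; in canonical form it is p < -17.
Before p := 2*data[acc] + 5: 2*data[acc] < -22
Before data[3] := p + 6: 2*store(data, 3, p + 6)[acc] < -22
Before acc := acc - 3: 2*store(data, 3, p + 6)[acc - 3] < -22
Answer: WP = 2*store(data, 3, p + 6)[acc - 3] < -22


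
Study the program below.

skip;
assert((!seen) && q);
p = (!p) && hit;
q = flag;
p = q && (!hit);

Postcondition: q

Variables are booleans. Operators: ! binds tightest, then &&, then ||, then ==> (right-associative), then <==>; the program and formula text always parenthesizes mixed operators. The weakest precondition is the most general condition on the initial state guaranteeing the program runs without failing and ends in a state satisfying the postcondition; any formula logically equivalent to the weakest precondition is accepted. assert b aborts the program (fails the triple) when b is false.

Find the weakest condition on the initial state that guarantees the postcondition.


Working backward. After the program, q must hold.
Before p := q && (!hit): q
Before q := flag: flag
Before p := (!p) && hit: flag
Before assert (!seen) && q: (!seen) && q && flag
Before skip: (!seen) && q && flag
Answer: WP = (!seen) && q && flag
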